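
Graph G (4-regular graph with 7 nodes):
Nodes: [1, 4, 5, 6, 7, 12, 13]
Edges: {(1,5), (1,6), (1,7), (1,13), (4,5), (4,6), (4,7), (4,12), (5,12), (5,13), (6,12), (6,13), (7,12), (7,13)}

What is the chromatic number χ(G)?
Clique number ω(G) = 3 (lower bound: χ ≥ ω).
The clique on [1, 5, 13] has size 3, forcing χ ≥ 3, and the coloring below uses 3 colors, so χ(G) = 3.
A valid 3-coloring: color 1: [5, 6, 7]; color 2: [1, 12]; color 3: [4, 13].

χ(G) = 3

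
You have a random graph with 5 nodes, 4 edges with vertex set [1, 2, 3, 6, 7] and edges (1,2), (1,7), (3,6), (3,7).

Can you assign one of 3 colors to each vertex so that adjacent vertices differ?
Yes, G is 3-colorable

A valid 3-coloring: color 1: [1, 3]; color 2: [2, 6, 7].
(χ(G) = 2 ≤ 3.)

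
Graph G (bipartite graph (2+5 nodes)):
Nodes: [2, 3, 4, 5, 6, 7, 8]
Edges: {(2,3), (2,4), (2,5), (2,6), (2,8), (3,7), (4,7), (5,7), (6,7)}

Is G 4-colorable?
A valid 4-coloring: color 1: [2, 7]; color 2: [3, 4, 5, 6, 8].
(χ(G) = 2 ≤ 4.)

Yes, G is 4-colorable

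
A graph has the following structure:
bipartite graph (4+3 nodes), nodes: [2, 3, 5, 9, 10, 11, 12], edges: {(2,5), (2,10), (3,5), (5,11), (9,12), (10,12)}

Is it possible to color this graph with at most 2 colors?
A valid 2-coloring: color 1: [5, 9, 10]; color 2: [2, 3, 11, 12].
(χ(G) = 2 ≤ 2.)

Yes, G is 2-colorable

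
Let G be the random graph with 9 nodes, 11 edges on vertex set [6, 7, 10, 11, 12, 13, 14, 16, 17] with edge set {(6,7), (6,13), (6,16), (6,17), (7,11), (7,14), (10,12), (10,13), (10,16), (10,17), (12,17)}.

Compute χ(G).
Clique number ω(G) = 3 (lower bound: χ ≥ ω).
The clique on [10, 12, 17] has size 3, forcing χ ≥ 3, and the coloring below uses 3 colors, so χ(G) = 3.
A valid 3-coloring: color 1: [6, 10, 11, 14]; color 2: [7, 13, 16, 17]; color 3: [12].

χ(G) = 3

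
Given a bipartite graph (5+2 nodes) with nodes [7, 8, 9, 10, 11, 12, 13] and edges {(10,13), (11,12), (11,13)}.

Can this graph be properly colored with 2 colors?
A valid 2-coloring: color 1: [7, 8, 9, 10, 11]; color 2: [12, 13].
(χ(G) = 2 ≤ 2.)

Yes, G is 2-colorable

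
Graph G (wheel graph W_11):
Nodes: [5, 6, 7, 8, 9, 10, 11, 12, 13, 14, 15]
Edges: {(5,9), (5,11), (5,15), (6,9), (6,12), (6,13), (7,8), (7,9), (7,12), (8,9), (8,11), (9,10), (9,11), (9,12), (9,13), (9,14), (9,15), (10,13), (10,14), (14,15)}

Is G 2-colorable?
No, G is not 2-colorable

The clique on vertices [5, 9, 11] has size 3 > 2, so it alone needs 3 colors.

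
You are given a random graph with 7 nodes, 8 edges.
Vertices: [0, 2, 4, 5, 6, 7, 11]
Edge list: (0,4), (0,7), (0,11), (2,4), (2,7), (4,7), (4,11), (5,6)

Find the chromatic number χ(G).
Clique number ω(G) = 3 (lower bound: χ ≥ ω).
The clique on [0, 4, 11] has size 3, forcing χ ≥ 3, and the coloring below uses 3 colors, so χ(G) = 3.
A valid 3-coloring: color 1: [4, 6]; color 2: [0, 2, 5]; color 3: [7, 11].

χ(G) = 3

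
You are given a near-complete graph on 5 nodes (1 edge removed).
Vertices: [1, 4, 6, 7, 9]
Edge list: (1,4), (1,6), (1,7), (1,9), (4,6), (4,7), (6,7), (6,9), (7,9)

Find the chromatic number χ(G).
χ(G) = 4

Clique number ω(G) = 4 (lower bound: χ ≥ ω).
The clique on [1, 6, 7, 9] has size 4, forcing χ ≥ 4, and the coloring below uses 4 colors, so χ(G) = 4.
A valid 4-coloring: color 1: [6]; color 2: [7]; color 3: [1]; color 4: [4, 9].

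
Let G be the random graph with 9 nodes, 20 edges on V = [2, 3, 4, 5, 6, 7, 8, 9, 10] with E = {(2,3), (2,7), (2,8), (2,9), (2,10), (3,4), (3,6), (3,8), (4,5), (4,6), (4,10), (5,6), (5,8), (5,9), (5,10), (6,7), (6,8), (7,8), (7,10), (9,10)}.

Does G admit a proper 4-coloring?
Yes, G is 4-colorable

A valid 4-coloring: color 1: [2, 5]; color 2: [6, 10]; color 3: [4, 8, 9]; color 4: [3, 7].
(χ(G) = 4 ≤ 4.)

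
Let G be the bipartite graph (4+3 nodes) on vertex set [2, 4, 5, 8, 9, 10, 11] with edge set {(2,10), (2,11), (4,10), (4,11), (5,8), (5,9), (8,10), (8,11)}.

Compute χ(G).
Clique number ω(G) = 2 (lower bound: χ ≥ ω).
The graph is bipartite (no odd cycle), so 2 colors suffice: χ(G) = 2.
A valid 2-coloring: color 1: [2, 4, 8, 9]; color 2: [5, 10, 11].

χ(G) = 2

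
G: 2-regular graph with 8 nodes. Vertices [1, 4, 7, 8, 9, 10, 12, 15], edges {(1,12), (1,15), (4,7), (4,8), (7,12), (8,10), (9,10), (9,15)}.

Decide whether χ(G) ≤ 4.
A valid 4-coloring: color 1: [4, 10, 12, 15]; color 2: [1, 7, 8, 9].
(χ(G) = 2 ≤ 4.)

Yes, G is 4-colorable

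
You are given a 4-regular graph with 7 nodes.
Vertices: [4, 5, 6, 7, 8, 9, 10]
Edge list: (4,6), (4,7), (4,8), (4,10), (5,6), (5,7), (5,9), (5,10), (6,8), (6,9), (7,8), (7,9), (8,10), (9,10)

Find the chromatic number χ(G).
Clique number ω(G) = 3 (lower bound: χ ≥ ω).
The clique on [5, 9, 10] has size 3, forcing χ ≥ 3, and the coloring below uses 3 colors, so χ(G) = 3.
A valid 3-coloring: color 1: [6, 7, 10]; color 2: [4, 9]; color 3: [5, 8].

χ(G) = 3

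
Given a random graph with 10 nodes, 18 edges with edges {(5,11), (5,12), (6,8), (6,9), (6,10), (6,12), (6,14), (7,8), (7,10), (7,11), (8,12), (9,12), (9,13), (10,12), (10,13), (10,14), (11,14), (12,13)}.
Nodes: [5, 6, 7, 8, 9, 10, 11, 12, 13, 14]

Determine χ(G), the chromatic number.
Clique number ω(G) = 3 (lower bound: χ ≥ ω).
The clique on [9, 12, 13] has size 3, forcing χ ≥ 3, and the coloring below uses 3 colors, so χ(G) = 3.
A valid 3-coloring: color 1: [7, 12, 14]; color 2: [8, 9, 10, 11]; color 3: [5, 6, 13].

χ(G) = 3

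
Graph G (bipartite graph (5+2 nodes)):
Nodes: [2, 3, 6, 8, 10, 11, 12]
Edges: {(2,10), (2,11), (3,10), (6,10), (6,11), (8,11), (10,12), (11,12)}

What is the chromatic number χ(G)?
χ(G) = 2

Clique number ω(G) = 2 (lower bound: χ ≥ ω).
The graph is bipartite (no odd cycle), so 2 colors suffice: χ(G) = 2.
A valid 2-coloring: color 1: [10, 11]; color 2: [2, 3, 6, 8, 12].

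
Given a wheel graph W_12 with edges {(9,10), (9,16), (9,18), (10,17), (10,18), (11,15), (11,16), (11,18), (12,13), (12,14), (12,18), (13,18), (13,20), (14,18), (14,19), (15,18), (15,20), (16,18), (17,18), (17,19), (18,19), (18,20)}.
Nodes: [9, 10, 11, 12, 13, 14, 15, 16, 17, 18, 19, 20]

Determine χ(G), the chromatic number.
Clique number ω(G) = 3 (lower bound: χ ≥ ω).
Odd cycle [10, 9, 16, 11, 15, 20, 13, 12, 14, 19, 17] needs 3 colors (χ ≥ 3).
Vertex 18 is adjacent to every vertex of [9, 10, 11, 12, 13, 14, 15, 16, 17, 19, 20], which already need 3 colors among themselves, so 18 needs a new color (χ ≥ 4).
The coloring below uses 4 colors, so χ(G) = 4.
A valid 4-coloring: color 1: [18]; color 2: [10, 13, 15, 16, 19]; color 3: [9, 11, 12, 17, 20]; color 4: [14].

χ(G) = 4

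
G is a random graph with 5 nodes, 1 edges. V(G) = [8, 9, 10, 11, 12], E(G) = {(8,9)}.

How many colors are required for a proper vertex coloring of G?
χ(G) = 2

Clique number ω(G) = 2 (lower bound: χ ≥ ω).
The graph is bipartite (no odd cycle), so 2 colors suffice: χ(G) = 2.
A valid 2-coloring: color 1: [8, 10, 11, 12]; color 2: [9].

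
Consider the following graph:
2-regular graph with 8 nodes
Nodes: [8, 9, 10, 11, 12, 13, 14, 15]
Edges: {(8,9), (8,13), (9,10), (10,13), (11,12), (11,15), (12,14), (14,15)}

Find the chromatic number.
χ(G) = 2

Clique number ω(G) = 2 (lower bound: χ ≥ ω).
The graph is bipartite (no odd cycle), so 2 colors suffice: χ(G) = 2.
A valid 2-coloring: color 1: [8, 10, 11, 14]; color 2: [9, 12, 13, 15].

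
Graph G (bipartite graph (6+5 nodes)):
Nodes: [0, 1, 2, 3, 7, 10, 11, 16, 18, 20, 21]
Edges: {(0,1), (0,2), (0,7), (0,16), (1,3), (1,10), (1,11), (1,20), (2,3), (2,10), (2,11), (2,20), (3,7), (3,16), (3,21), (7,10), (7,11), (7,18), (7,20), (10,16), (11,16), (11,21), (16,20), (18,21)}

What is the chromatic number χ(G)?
Clique number ω(G) = 2 (lower bound: χ ≥ ω).
The graph is bipartite (no odd cycle), so 2 colors suffice: χ(G) = 2.
A valid 2-coloring: color 1: [1, 2, 7, 16, 21]; color 2: [0, 3, 10, 11, 18, 20].

χ(G) = 2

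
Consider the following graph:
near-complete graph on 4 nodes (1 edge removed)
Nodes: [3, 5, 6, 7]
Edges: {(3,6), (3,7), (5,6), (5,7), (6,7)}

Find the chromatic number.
Clique number ω(G) = 3 (lower bound: χ ≥ ω).
The clique on [3, 6, 7] has size 3, forcing χ ≥ 3, and the coloring below uses 3 colors, so χ(G) = 3.
A valid 3-coloring: color 1: [7]; color 2: [6]; color 3: [3, 5].

χ(G) = 3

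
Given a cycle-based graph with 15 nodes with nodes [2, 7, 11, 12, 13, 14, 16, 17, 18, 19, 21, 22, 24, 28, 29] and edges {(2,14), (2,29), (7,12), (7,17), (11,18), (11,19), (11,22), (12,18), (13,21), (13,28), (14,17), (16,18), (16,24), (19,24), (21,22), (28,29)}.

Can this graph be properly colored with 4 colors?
Yes, G is 4-colorable

A valid 4-coloring: color 1: [2, 11, 12, 17, 21, 24, 28]; color 2: [7, 13, 14, 18, 19, 22, 29]; color 3: [16].
(χ(G) = 3 ≤ 4.)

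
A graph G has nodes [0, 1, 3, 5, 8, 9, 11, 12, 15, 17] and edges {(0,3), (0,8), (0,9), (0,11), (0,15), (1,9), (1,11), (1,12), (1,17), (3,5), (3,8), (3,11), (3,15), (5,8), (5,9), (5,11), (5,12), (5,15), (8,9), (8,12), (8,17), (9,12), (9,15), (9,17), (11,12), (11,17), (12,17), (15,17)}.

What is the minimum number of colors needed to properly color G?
Clique number ω(G) = 4 (lower bound: χ ≥ ω).
The clique on [1, 11, 12, 17] has size 4, forcing χ ≥ 4, and the coloring below uses 4 colors, so χ(G) = 4.
A valid 4-coloring: color 1: [9, 11]; color 2: [0, 5, 17]; color 3: [3, 12]; color 4: [1, 8, 15].

χ(G) = 4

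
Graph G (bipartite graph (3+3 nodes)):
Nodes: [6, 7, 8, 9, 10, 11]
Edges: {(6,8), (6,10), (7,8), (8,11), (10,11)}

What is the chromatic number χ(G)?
Clique number ω(G) = 2 (lower bound: χ ≥ ω).
The graph is bipartite (no odd cycle), so 2 colors suffice: χ(G) = 2.
A valid 2-coloring: color 1: [8, 9, 10]; color 2: [6, 7, 11].

χ(G) = 2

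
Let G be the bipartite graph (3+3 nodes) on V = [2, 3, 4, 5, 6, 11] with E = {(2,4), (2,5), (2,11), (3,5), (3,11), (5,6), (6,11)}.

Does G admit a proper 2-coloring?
A valid 2-coloring: color 1: [2, 3, 6]; color 2: [4, 5, 11].
(χ(G) = 2 ≤ 2.)

Yes, G is 2-colorable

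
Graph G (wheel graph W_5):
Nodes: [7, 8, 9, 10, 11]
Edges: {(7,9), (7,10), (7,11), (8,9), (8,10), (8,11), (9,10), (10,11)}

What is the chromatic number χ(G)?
χ(G) = 3

Clique number ω(G) = 3 (lower bound: χ ≥ ω).
The clique on [8, 9, 10] has size 3, forcing χ ≥ 3, and the coloring below uses 3 colors, so χ(G) = 3.
A valid 3-coloring: color 1: [10]; color 2: [7, 8]; color 3: [9, 11].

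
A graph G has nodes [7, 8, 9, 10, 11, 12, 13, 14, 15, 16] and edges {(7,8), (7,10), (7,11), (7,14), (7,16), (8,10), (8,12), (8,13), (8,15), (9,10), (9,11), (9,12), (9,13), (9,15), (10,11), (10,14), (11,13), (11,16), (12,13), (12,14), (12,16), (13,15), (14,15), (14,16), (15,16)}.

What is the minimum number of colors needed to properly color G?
Clique number ω(G) = 3 (lower bound: χ ≥ ω).
Suppose a proper 3-coloring c exists. The clique [7, 8, 10] takes 3 distinct colors; by symmetry let c(7) = 1, c(8) = 2, c(10) = 3.
- Vertex 11: neighbors [7, 10] already have colors [1, 3] ⇒ c(11) = 2.
- Vertex 9: neighbors [11, 10] already have colors [2, 3] ⇒ c(9) = 1.
- Vertex 12: neighbors [9, 8] already have colors [1, 2] ⇒ c(12) = 3.
- Vertex 16: neighbors [7, 11, 12] already have colors [1, 2, 3] — all 3 colors blocked. Contradiction.
The forced assignments end in a contradiction, so G has no proper 3-coloring (χ ≥ 4).
The coloring below uses 4 colors, so χ(G) = 4.
A valid 4-coloring: color 1: [11, 12, 15]; color 2: [8, 9, 14]; color 3: [7, 13]; color 4: [10, 16].

χ(G) = 4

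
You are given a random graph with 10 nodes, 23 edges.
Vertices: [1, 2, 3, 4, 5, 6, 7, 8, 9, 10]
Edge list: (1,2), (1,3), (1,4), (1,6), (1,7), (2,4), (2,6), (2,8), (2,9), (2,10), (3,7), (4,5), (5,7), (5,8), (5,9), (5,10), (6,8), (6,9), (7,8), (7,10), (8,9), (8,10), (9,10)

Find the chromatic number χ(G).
Clique number ω(G) = 4 (lower bound: χ ≥ ω).
The clique on [2, 8, 9, 10] has size 4, forcing χ ≥ 4, and the coloring below uses 4 colors, so χ(G) = 4.
A valid 4-coloring: color 1: [1, 8]; color 2: [2, 3, 5]; color 3: [4, 7, 9]; color 4: [6, 10].

χ(G) = 4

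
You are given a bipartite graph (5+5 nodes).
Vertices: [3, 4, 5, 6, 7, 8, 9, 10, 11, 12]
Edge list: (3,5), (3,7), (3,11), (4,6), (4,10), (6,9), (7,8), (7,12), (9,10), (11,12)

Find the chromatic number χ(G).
χ(G) = 2

Clique number ω(G) = 2 (lower bound: χ ≥ ω).
The graph is bipartite (no odd cycle), so 2 colors suffice: χ(G) = 2.
A valid 2-coloring: color 1: [4, 5, 7, 9, 11]; color 2: [3, 6, 8, 10, 12].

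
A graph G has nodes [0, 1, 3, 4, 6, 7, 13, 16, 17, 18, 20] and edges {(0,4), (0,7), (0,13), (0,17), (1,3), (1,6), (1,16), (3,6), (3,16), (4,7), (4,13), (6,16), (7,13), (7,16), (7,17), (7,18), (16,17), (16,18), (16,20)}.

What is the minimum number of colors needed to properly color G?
χ(G) = 4

Clique number ω(G) = 4 (lower bound: χ ≥ ω).
The clique on [0, 4, 7, 13] has size 4, forcing χ ≥ 4, and the coloring below uses 4 colors, so χ(G) = 4.
A valid 4-coloring: color 1: [0, 16]; color 2: [3, 7, 20]; color 3: [1, 13, 17, 18]; color 4: [4, 6].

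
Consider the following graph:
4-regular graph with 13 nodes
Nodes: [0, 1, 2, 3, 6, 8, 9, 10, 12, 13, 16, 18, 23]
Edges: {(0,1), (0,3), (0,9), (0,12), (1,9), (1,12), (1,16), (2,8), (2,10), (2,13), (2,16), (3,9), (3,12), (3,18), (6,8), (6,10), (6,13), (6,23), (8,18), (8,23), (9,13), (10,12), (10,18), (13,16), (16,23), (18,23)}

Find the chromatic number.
Clique number ω(G) = 3 (lower bound: χ ≥ ω).
The clique on [0, 1, 9] has size 3, forcing χ ≥ 3, and the coloring below uses 3 colors, so χ(G) = 3.
A valid 3-coloring: color 1: [0, 6, 16, 18]; color 2: [1, 3, 8, 10, 13]; color 3: [2, 9, 12, 23].

χ(G) = 3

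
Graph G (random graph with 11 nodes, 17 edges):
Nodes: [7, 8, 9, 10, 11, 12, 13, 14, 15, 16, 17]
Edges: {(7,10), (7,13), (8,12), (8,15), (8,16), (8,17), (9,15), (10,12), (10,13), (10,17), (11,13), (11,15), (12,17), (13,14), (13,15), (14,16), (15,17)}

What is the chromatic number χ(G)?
Clique number ω(G) = 3 (lower bound: χ ≥ ω).
The clique on [8, 12, 17] has size 3, forcing χ ≥ 3, and the coloring below uses 3 colors, so χ(G) = 3.
A valid 3-coloring: color 1: [7, 12, 15, 16]; color 2: [9, 13, 17]; color 3: [8, 10, 11, 14].

χ(G) = 3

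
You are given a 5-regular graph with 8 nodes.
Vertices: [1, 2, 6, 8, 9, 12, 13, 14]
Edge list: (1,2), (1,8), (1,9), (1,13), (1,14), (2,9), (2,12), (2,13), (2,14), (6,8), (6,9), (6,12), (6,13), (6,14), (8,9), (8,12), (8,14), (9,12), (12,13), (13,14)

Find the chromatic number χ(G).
Clique number ω(G) = 4 (lower bound: χ ≥ ω).
The clique on [1, 2, 13, 14] has size 4, forcing χ ≥ 4, and the coloring below uses 4 colors, so χ(G) = 4.
A valid 4-coloring: color 1: [2, 6]; color 2: [1, 12]; color 3: [9, 14]; color 4: [8, 13].

χ(G) = 4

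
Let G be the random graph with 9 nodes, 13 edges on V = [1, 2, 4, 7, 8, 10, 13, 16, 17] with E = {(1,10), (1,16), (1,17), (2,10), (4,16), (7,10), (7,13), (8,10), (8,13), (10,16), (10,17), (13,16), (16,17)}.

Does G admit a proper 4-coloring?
A valid 4-coloring: color 1: [4, 10, 13]; color 2: [2, 7, 8, 16]; color 3: [17]; color 4: [1].
(χ(G) = 4 ≤ 4.)

Yes, G is 4-colorable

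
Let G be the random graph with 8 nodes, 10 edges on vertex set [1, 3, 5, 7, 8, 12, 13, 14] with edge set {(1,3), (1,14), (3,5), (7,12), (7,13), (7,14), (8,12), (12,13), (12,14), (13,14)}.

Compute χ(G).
χ(G) = 4

Clique number ω(G) = 4 (lower bound: χ ≥ ω).
The clique on [7, 12, 13, 14] has size 4, forcing χ ≥ 4, and the coloring below uses 4 colors, so χ(G) = 4.
A valid 4-coloring: color 1: [3, 8, 14]; color 2: [1, 5, 12]; color 3: [7]; color 4: [13].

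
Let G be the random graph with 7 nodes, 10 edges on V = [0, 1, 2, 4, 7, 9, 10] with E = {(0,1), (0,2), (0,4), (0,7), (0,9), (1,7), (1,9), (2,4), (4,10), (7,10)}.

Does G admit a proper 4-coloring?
A valid 4-coloring: color 1: [0, 10]; color 2: [1, 4]; color 3: [2, 7, 9].
(χ(G) = 3 ≤ 4.)

Yes, G is 4-colorable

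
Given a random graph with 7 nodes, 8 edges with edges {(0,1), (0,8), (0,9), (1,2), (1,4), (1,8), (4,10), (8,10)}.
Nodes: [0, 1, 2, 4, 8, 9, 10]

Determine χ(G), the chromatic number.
Clique number ω(G) = 3 (lower bound: χ ≥ ω).
The clique on [0, 1, 8] has size 3, forcing χ ≥ 3, and the coloring below uses 3 colors, so χ(G) = 3.
A valid 3-coloring: color 1: [1, 9, 10]; color 2: [0, 2, 4]; color 3: [8].

χ(G) = 3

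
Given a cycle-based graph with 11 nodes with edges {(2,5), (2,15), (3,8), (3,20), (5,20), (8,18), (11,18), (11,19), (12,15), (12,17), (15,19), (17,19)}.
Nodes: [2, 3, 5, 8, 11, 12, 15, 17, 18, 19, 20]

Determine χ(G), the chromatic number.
Clique number ω(G) = 2 (lower bound: χ ≥ ω).
Odd cycle [5, 20, 3, 8, 18, 11, 19, 15, 2] needs 3 colors (χ ≥ 3).
The coloring below uses 3 colors, so χ(G) = 3.
A valid 3-coloring: color 1: [8, 11, 15, 17, 20]; color 2: [3, 5, 12, 18, 19]; color 3: [2].

χ(G) = 3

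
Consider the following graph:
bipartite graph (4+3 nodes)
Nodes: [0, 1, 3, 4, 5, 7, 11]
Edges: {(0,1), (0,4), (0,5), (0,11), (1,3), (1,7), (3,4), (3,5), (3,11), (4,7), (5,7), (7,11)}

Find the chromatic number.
χ(G) = 2

Clique number ω(G) = 2 (lower bound: χ ≥ ω).
The graph is bipartite (no odd cycle), so 2 colors suffice: χ(G) = 2.
A valid 2-coloring: color 1: [0, 3, 7]; color 2: [1, 4, 5, 11].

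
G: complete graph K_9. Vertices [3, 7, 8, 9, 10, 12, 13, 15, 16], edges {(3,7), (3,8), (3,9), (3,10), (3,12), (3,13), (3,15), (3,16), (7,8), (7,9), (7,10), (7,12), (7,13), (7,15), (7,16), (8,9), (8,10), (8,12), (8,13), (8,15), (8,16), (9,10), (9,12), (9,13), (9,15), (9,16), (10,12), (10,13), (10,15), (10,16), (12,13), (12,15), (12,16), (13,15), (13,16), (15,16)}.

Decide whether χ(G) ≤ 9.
Yes, G is 9-colorable

A valid 9-coloring: color 1: [13]; color 2: [16]; color 3: [8]; color 4: [12]; color 5: [10]; color 6: [3]; color 7: [15]; color 8: [9]; color 9: [7].
(χ(G) = 9 ≤ 9.)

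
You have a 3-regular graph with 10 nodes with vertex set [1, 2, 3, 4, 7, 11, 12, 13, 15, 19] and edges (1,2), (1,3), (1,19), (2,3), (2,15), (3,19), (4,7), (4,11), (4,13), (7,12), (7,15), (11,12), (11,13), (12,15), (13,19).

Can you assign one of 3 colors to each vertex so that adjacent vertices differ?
A valid 3-coloring: color 1: [3, 4, 15]; color 2: [2, 7, 11, 19]; color 3: [1, 12, 13].
(χ(G) = 3 ≤ 3.)

Yes, G is 3-colorable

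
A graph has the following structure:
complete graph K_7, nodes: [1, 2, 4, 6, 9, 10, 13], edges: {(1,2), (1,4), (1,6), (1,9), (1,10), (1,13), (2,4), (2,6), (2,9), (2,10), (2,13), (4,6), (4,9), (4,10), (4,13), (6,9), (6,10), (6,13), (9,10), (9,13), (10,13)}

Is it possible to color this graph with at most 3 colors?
The clique on vertices [1, 2, 4, 6, 9, 10, 13] has size 7 > 3, so it alone needs 7 colors.

No, G is not 3-colorable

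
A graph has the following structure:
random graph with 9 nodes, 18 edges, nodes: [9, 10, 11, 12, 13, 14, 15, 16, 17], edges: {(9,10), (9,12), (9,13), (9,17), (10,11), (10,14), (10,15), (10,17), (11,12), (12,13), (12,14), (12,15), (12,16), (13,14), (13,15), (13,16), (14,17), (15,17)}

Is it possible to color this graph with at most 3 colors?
Yes, G is 3-colorable

A valid 3-coloring: color 1: [10, 12]; color 2: [11, 13, 17]; color 3: [9, 14, 15, 16].
(χ(G) = 3 ≤ 3.)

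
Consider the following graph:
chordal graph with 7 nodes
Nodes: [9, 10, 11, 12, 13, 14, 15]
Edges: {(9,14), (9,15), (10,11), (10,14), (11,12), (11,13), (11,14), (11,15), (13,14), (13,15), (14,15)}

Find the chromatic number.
χ(G) = 4

Clique number ω(G) = 4 (lower bound: χ ≥ ω).
The clique on [11, 13, 14, 15] has size 4, forcing χ ≥ 4, and the coloring below uses 4 colors, so χ(G) = 4.
A valid 4-coloring: color 1: [9, 11]; color 2: [12, 14]; color 3: [10, 15]; color 4: [13].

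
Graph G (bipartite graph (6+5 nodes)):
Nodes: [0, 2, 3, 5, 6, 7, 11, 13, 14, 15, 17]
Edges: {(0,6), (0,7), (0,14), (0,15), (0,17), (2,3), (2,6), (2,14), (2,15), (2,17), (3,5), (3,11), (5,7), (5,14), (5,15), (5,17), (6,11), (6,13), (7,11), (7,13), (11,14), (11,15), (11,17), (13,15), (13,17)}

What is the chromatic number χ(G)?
χ(G) = 2

Clique number ω(G) = 2 (lower bound: χ ≥ ω).
The graph is bipartite (no odd cycle), so 2 colors suffice: χ(G) = 2.
A valid 2-coloring: color 1: [0, 2, 5, 11, 13]; color 2: [3, 6, 7, 14, 15, 17].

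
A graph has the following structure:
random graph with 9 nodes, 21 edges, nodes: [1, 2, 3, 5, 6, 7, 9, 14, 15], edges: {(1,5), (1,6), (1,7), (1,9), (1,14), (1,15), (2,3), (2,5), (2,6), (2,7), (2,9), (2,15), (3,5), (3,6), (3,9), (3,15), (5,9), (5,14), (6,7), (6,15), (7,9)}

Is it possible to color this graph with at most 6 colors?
Yes, G is 6-colorable

A valid 6-coloring: color 1: [1, 2]; color 2: [6, 9, 14]; color 3: [5, 7, 15]; color 4: [3].
(χ(G) = 4 ≤ 6.)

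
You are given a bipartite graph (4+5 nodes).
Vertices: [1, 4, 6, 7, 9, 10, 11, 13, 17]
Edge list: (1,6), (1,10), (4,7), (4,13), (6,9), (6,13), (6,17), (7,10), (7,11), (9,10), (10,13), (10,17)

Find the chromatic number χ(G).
Clique number ω(G) = 2 (lower bound: χ ≥ ω).
The graph is bipartite (no odd cycle), so 2 colors suffice: χ(G) = 2.
A valid 2-coloring: color 1: [4, 6, 10, 11]; color 2: [1, 7, 9, 13, 17].

χ(G) = 2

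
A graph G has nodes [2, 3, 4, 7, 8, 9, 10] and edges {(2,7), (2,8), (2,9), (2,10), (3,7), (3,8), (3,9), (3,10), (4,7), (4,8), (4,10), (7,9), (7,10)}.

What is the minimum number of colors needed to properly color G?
χ(G) = 3

Clique number ω(G) = 3 (lower bound: χ ≥ ω).
The clique on [2, 7, 9] has size 3, forcing χ ≥ 3, and the coloring below uses 3 colors, so χ(G) = 3.
A valid 3-coloring: color 1: [7, 8]; color 2: [9, 10]; color 3: [2, 3, 4].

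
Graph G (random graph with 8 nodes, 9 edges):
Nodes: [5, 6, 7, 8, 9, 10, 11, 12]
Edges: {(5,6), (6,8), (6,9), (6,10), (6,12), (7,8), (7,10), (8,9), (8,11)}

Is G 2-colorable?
No, G is not 2-colorable

The clique on vertices [6, 8, 9] has size 3 > 2, so it alone needs 3 colors.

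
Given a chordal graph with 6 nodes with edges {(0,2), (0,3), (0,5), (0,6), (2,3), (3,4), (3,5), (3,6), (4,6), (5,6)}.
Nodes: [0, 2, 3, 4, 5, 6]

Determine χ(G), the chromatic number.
Clique number ω(G) = 4 (lower bound: χ ≥ ω).
The clique on [0, 3, 5, 6] has size 4, forcing χ ≥ 4, and the coloring below uses 4 colors, so χ(G) = 4.
A valid 4-coloring: color 1: [3]; color 2: [0, 4]; color 3: [2, 6]; color 4: [5].

χ(G) = 4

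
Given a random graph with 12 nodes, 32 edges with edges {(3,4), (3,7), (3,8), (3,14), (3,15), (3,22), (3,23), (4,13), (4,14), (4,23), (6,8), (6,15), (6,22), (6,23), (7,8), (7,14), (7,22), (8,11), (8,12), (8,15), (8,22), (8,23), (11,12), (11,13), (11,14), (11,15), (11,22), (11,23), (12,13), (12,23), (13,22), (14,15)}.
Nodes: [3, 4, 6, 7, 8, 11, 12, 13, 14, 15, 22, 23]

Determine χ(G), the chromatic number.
Clique number ω(G) = 4 (lower bound: χ ≥ ω).
The clique on [8, 11, 12, 23] has size 4, forcing χ ≥ 4, and the coloring below uses 4 colors, so χ(G) = 4.
A valid 4-coloring: color 1: [8, 13, 14]; color 2: [3, 6, 11]; color 3: [15, 22, 23]; color 4: [4, 7, 12].

χ(G) = 4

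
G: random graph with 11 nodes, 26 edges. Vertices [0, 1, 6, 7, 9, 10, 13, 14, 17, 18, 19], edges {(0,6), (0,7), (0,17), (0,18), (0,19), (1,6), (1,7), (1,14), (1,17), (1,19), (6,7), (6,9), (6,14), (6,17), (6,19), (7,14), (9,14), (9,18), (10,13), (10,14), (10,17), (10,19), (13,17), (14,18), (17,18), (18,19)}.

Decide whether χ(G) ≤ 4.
Yes, G is 4-colorable

A valid 4-coloring: color 1: [6, 13, 18]; color 2: [14, 17, 19]; color 3: [0, 1, 9, 10]; color 4: [7].
(χ(G) = 4 ≤ 4.)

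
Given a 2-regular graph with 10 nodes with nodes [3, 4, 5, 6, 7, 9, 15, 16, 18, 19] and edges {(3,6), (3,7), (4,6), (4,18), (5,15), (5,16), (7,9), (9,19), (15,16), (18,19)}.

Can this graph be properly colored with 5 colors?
Yes, G is 5-colorable

A valid 5-coloring: color 1: [3, 4, 5, 9]; color 2: [6, 7, 16, 19]; color 3: [15, 18].
(χ(G) = 3 ≤ 5.)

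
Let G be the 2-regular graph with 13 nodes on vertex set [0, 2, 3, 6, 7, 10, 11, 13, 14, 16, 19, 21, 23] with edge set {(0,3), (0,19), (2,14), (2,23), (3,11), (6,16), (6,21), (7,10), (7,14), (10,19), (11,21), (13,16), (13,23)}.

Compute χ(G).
Clique number ω(G) = 2 (lower bound: χ ≥ ω).
Odd cycle [7, 10, 19, 0, 3, 11, 21, 6, 16, 13, 23, 2, 14] needs 3 colors (χ ≥ 3).
The coloring below uses 3 colors, so χ(G) = 3.
A valid 3-coloring: color 1: [0, 2, 6, 7, 11, 13]; color 2: [3, 10, 14, 16, 21, 23]; color 3: [19].

χ(G) = 3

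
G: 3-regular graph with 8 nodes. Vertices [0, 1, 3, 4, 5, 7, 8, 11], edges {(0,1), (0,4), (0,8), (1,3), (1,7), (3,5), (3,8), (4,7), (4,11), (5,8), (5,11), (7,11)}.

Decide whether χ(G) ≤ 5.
Yes, G is 5-colorable

A valid 5-coloring: color 1: [1, 4, 8]; color 2: [0, 3, 11]; color 3: [5, 7].
(χ(G) = 3 ≤ 5.)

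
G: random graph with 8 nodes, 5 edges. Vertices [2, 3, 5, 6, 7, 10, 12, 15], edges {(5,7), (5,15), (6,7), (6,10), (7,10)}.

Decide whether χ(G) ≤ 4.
A valid 4-coloring: color 1: [2, 3, 7, 12, 15]; color 2: [5, 10]; color 3: [6].
(χ(G) = 3 ≤ 4.)

Yes, G is 4-colorable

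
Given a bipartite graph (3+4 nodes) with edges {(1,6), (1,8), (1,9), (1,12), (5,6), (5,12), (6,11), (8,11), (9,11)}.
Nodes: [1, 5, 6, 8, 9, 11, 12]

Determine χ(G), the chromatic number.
Clique number ω(G) = 2 (lower bound: χ ≥ ω).
The graph is bipartite (no odd cycle), so 2 colors suffice: χ(G) = 2.
A valid 2-coloring: color 1: [1, 5, 11]; color 2: [6, 8, 9, 12].

χ(G) = 2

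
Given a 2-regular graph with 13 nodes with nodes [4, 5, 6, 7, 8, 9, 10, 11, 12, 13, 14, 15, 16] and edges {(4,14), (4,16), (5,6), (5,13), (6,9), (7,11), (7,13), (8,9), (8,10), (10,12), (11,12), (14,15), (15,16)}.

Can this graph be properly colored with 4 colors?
Yes, G is 4-colorable

A valid 4-coloring: color 1: [4, 9, 10, 11, 13, 15]; color 2: [6, 7, 8, 12, 14, 16]; color 3: [5].
(χ(G) = 3 ≤ 4.)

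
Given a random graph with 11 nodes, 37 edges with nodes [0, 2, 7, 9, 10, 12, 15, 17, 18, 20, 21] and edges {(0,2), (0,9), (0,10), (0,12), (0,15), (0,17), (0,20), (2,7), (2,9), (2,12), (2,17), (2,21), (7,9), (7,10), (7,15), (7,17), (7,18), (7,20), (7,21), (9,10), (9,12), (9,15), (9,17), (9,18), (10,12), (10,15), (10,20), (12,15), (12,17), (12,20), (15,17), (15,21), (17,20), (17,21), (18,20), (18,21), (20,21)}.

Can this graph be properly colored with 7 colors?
A valid 7-coloring: color 1: [10, 17, 18]; color 2: [9, 20]; color 3: [0, 7]; color 4: [2, 15]; color 5: [12, 21].
(χ(G) = 5 ≤ 7.)

Yes, G is 7-colorable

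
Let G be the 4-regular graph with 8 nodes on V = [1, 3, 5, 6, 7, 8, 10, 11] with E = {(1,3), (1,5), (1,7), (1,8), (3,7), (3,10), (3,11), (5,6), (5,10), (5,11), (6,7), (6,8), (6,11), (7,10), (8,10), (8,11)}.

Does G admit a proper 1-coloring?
No, G is not 1-colorable

The clique on vertices [1, 3, 7] has size 3 > 1, so it alone needs 3 colors.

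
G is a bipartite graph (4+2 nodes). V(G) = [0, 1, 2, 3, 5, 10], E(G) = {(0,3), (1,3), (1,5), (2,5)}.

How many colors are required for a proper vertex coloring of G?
χ(G) = 2

Clique number ω(G) = 2 (lower bound: χ ≥ ω).
The graph is bipartite (no odd cycle), so 2 colors suffice: χ(G) = 2.
A valid 2-coloring: color 1: [0, 1, 2, 10]; color 2: [3, 5].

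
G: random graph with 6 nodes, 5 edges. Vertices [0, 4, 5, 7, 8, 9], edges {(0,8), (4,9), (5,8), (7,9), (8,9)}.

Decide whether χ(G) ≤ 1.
Edge (0,8) forces its endpoints to differ, so 1 color is not enough.

No, G is not 1-colorable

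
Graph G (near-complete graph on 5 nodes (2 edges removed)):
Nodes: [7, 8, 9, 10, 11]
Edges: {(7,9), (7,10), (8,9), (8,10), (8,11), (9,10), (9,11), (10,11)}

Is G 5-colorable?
Yes, G is 5-colorable

A valid 5-coloring: color 1: [9]; color 2: [10]; color 3: [7, 11]; color 4: [8].
(χ(G) = 4 ≤ 5.)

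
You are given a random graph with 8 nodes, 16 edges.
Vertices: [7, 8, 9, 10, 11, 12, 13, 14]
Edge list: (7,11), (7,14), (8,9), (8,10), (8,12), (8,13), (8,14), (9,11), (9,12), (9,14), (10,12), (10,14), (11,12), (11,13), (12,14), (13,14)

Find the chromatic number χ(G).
χ(G) = 4

Clique number ω(G) = 4 (lower bound: χ ≥ ω).
The clique on [8, 9, 12, 14] has size 4, forcing χ ≥ 4, and the coloring below uses 4 colors, so χ(G) = 4.
A valid 4-coloring: color 1: [11, 14]; color 2: [7, 12, 13]; color 3: [8]; color 4: [9, 10].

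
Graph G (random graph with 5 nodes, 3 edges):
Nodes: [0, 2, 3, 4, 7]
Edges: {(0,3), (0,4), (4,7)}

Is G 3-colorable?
A valid 3-coloring: color 1: [2, 3, 4]; color 2: [0, 7].
(χ(G) = 2 ≤ 3.)

Yes, G is 3-colorable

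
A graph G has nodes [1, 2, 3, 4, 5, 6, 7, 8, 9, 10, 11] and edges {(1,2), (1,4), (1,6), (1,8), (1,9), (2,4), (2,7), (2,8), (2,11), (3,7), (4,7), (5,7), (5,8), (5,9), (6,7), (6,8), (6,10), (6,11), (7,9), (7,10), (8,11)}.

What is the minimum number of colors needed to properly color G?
χ(G) = 3

Clique number ω(G) = 3 (lower bound: χ ≥ ω).
The clique on [1, 2, 8] has size 3, forcing χ ≥ 3, and the coloring below uses 3 colors, so χ(G) = 3.
A valid 3-coloring: color 1: [1, 7, 11]; color 2: [2, 3, 5, 6]; color 3: [4, 8, 9, 10].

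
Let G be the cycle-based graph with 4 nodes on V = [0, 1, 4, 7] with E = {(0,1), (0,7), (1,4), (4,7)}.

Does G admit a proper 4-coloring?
A valid 4-coloring: color 1: [0, 4]; color 2: [1, 7].
(χ(G) = 2 ≤ 4.)

Yes, G is 4-colorable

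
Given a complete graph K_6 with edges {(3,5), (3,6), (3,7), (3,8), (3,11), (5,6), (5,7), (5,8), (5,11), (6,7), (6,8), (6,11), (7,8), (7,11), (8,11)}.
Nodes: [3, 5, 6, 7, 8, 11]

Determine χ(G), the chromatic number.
χ(G) = 6

Clique number ω(G) = 6 (lower bound: χ ≥ ω).
The clique on [3, 5, 6, 7, 8, 11] has size 6, forcing χ ≥ 6, and the coloring below uses 6 colors, so χ(G) = 6.
A valid 6-coloring: color 1: [3]; color 2: [8]; color 3: [5]; color 4: [6]; color 5: [11]; color 6: [7].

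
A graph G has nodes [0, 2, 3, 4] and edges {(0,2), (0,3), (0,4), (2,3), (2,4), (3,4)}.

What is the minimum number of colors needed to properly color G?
Clique number ω(G) = 4 (lower bound: χ ≥ ω).
The clique on [0, 2, 3, 4] has size 4, forcing χ ≥ 4, and the coloring below uses 4 colors, so χ(G) = 4.
A valid 4-coloring: color 1: [0]; color 2: [2]; color 3: [3]; color 4: [4].

χ(G) = 4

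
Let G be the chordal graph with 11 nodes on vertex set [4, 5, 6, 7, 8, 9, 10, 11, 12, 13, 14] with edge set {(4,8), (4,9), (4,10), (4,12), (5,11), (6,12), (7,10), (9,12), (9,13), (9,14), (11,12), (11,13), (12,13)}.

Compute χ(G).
Clique number ω(G) = 3 (lower bound: χ ≥ ω).
The clique on [4, 9, 12] has size 3, forcing χ ≥ 3, and the coloring below uses 3 colors, so χ(G) = 3.
A valid 3-coloring: color 1: [5, 8, 10, 12, 14]; color 2: [4, 6, 7, 13]; color 3: [9, 11].

χ(G) = 3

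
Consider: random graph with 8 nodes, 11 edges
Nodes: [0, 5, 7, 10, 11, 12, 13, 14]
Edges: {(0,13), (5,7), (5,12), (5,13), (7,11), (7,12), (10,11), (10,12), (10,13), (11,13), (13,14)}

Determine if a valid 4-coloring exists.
A valid 4-coloring: color 1: [7, 13]; color 2: [0, 5, 10, 14]; color 3: [11, 12].
(χ(G) = 3 ≤ 4.)

Yes, G is 4-colorable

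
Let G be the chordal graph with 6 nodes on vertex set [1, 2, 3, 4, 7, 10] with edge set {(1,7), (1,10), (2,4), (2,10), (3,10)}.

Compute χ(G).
χ(G) = 2

Clique number ω(G) = 2 (lower bound: χ ≥ ω).
The graph is bipartite (no odd cycle), so 2 colors suffice: χ(G) = 2.
A valid 2-coloring: color 1: [4, 7, 10]; color 2: [1, 2, 3].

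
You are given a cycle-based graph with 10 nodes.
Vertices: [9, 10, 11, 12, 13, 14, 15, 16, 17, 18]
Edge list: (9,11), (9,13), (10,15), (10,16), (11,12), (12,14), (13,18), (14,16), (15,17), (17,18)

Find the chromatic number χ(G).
χ(G) = 2

Clique number ω(G) = 2 (lower bound: χ ≥ ω).
The graph is bipartite (no odd cycle), so 2 colors suffice: χ(G) = 2.
A valid 2-coloring: color 1: [9, 12, 15, 16, 18]; color 2: [10, 11, 13, 14, 17].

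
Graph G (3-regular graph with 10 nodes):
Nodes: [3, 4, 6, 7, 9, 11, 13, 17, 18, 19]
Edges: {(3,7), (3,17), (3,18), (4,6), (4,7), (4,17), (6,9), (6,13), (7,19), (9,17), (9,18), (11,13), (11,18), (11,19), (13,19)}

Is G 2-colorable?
No, G is not 2-colorable

The clique on vertices [11, 13, 19] has size 3 > 2, so it alone needs 3 colors.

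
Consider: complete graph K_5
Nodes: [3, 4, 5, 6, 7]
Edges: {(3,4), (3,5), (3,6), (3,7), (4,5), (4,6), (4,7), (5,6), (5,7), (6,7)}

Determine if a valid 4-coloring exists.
No, G is not 4-colorable

The clique on vertices [3, 4, 5, 6, 7] has size 5 > 4, so it alone needs 5 colors.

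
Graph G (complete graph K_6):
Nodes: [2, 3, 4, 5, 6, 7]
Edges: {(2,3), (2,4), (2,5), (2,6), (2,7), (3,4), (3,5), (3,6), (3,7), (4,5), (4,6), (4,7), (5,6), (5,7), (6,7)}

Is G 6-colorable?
A valid 6-coloring: color 1: [4]; color 2: [3]; color 3: [5]; color 4: [2]; color 5: [6]; color 6: [7].
(χ(G) = 6 ≤ 6.)

Yes, G is 6-colorable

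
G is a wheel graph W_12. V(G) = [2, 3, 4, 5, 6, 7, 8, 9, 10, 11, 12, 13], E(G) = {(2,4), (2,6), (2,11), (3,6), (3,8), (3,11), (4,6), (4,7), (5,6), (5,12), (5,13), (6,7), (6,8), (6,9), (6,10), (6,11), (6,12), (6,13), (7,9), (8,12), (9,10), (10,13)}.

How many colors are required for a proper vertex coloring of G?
Clique number ω(G) = 3 (lower bound: χ ≥ ω).
Odd cycle [8, 3, 11, 2, 4, 7, 9, 10, 13, 5, 12] needs 3 colors (χ ≥ 3).
Vertex 6 is adjacent to every vertex of [2, 3, 4, 5, 7, 8, 9, 10, 11, 12, 13], which already need 3 colors among themselves, so 6 needs a new color (χ ≥ 4).
The coloring below uses 4 colors, so χ(G) = 4.
A valid 4-coloring: color 1: [6]; color 2: [4, 5, 8, 9, 11]; color 3: [2, 3, 7, 10, 12]; color 4: [13].

χ(G) = 4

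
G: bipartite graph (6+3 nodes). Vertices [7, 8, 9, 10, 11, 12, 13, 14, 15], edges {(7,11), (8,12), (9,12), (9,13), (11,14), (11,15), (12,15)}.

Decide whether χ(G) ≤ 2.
A valid 2-coloring: color 1: [10, 11, 12, 13]; color 2: [7, 8, 9, 14, 15].
(χ(G) = 2 ≤ 2.)

Yes, G is 2-colorable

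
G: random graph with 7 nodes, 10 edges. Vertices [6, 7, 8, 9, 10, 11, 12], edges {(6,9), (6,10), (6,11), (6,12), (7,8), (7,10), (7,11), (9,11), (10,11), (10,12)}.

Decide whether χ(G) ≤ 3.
Yes, G is 3-colorable

A valid 3-coloring: color 1: [8, 11, 12]; color 2: [6, 7]; color 3: [9, 10].
(χ(G) = 3 ≤ 3.)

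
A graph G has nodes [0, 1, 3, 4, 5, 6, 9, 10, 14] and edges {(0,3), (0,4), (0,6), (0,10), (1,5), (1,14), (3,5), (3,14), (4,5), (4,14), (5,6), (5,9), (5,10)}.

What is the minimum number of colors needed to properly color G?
χ(G) = 2

Clique number ω(G) = 2 (lower bound: χ ≥ ω).
The graph is bipartite (no odd cycle), so 2 colors suffice: χ(G) = 2.
A valid 2-coloring: color 1: [0, 5, 14]; color 2: [1, 3, 4, 6, 9, 10].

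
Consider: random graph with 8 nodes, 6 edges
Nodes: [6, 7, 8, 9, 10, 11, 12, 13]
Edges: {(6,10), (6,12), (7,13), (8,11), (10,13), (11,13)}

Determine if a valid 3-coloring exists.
Yes, G is 3-colorable

A valid 3-coloring: color 1: [6, 8, 9, 13]; color 2: [7, 10, 11, 12].
(χ(G) = 2 ≤ 3.)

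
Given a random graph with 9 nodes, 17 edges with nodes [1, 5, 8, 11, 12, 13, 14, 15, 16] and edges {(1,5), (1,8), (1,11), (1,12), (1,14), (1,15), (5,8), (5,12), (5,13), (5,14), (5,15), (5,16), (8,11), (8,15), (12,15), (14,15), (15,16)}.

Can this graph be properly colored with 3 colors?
No, G is not 3-colorable

The clique on vertices [1, 5, 8, 15] has size 4 > 3, so it alone needs 4 colors.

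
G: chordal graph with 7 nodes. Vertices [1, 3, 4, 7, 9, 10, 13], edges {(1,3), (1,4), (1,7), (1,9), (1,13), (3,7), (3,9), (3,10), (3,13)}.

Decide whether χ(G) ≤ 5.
A valid 5-coloring: color 1: [3, 4]; color 2: [1, 10]; color 3: [7, 9, 13].
(χ(G) = 3 ≤ 5.)

Yes, G is 5-colorable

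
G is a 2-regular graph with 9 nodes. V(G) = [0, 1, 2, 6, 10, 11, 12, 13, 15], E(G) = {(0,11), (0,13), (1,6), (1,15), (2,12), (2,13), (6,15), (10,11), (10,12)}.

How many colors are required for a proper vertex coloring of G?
χ(G) = 3

Clique number ω(G) = 3 (lower bound: χ ≥ ω).
The clique on [1, 6, 15] has size 3, forcing χ ≥ 3, and the coloring below uses 3 colors, so χ(G) = 3.
A valid 3-coloring: color 1: [1, 11, 12, 13]; color 2: [0, 2, 6, 10]; color 3: [15].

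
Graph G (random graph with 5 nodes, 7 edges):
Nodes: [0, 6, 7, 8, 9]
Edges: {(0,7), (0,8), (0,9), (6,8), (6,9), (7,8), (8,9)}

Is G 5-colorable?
Yes, G is 5-colorable

A valid 5-coloring: color 1: [8]; color 2: [7, 9]; color 3: [0, 6].
(χ(G) = 3 ≤ 5.)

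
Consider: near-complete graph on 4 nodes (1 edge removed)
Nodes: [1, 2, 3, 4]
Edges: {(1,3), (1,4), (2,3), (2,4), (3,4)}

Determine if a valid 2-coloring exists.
The clique on vertices [1, 3, 4] has size 3 > 2, so it alone needs 3 colors.

No, G is not 2-colorable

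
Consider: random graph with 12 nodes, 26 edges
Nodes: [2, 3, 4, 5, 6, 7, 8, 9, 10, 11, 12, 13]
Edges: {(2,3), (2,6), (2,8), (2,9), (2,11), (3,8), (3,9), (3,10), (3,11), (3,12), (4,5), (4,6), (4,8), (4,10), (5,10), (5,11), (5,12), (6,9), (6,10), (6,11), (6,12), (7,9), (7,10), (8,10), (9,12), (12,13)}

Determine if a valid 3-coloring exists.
Suppose a proper 3-coloring c exists. The clique [2, 3, 8] takes 3 distinct colors; by symmetry let c(2) = 1, c(3) = 2, c(8) = 3.
- Vertex 10: neighbors [3, 8] already have colors [2, 3] ⇒ c(10) = 1.
- Vertex 9: neighbors [2, 3] already have colors [1, 2] ⇒ c(9) = 3.
- Vertex 6: neighbors [2, 9] already have colors [1, 3] ⇒ c(6) = 2.
- Vertex 4: neighbors [10, 6, 8] already have colors [1, 2, 3] — all 3 colors blocked. Contradiction.
The forced assignments end in a contradiction, so G has no proper 3-coloring (χ ≥ 4).

No, G is not 3-colorable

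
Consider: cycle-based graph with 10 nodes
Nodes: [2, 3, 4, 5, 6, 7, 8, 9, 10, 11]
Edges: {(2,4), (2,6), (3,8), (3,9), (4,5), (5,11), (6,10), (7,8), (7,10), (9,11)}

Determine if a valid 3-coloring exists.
Yes, G is 3-colorable

A valid 3-coloring: color 1: [3, 4, 6, 7, 11]; color 2: [2, 5, 8, 9, 10].
(χ(G) = 2 ≤ 3.)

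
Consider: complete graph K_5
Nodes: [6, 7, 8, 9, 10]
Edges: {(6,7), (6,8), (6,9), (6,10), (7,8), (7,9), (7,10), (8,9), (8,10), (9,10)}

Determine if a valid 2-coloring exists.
No, G is not 2-colorable

The clique on vertices [6, 7, 8, 9, 10] has size 5 > 2, so it alone needs 5 colors.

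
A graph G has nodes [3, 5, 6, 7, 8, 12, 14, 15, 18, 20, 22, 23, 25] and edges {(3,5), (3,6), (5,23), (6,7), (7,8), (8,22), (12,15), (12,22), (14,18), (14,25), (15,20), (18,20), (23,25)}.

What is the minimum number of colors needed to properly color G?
Clique number ω(G) = 2 (lower bound: χ ≥ ω).
Odd cycle [20, 18, 14, 25, 23, 5, 3, 6, 7, 8, 22, 12, 15] needs 3 colors (χ ≥ 3).
The coloring below uses 3 colors, so χ(G) = 3.
A valid 3-coloring: color 1: [3, 7, 12, 14, 20, 23]; color 2: [5, 6, 8, 15, 18, 25]; color 3: [22].

χ(G) = 3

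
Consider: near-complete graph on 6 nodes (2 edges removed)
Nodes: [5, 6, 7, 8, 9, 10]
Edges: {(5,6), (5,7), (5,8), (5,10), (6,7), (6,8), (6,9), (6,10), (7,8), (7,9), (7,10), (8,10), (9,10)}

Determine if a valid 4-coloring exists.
No, G is not 4-colorable

The clique on vertices [5, 6, 7, 8, 10] has size 5 > 4, so it alone needs 5 colors.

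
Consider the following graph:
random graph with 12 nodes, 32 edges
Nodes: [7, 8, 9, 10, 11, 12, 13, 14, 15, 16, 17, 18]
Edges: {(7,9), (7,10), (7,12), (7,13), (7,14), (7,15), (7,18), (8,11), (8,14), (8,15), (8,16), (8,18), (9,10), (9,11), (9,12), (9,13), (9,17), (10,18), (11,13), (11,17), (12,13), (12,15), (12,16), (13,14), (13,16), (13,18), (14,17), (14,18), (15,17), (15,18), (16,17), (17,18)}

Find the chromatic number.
χ(G) = 4

Clique number ω(G) = 4 (lower bound: χ ≥ ω).
The clique on [7, 9, 12, 13] has size 4, forcing χ ≥ 4, and the coloring below uses 4 colors, so χ(G) = 4.
A valid 4-coloring: color 1: [7, 8, 17]; color 2: [10, 13, 15]; color 3: [9, 16, 18]; color 4: [11, 12, 14].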